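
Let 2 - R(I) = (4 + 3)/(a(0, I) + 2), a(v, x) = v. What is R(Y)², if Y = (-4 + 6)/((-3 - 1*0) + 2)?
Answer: 9/4 ≈ 2.2500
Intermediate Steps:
Y = -2 (Y = 2/((-3 + 0) + 2) = 2/(-3 + 2) = 2/(-1) = 2*(-1) = -2)
R(I) = -3/2 (R(I) = 2 - (4 + 3)/(0 + 2) = 2 - 7/2 = -3/2)
R(Y)² = (-3/2)² = 9/4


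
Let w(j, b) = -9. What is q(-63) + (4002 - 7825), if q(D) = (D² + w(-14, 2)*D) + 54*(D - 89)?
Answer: -7495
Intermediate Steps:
q(D) = -4806 + D² + 45*D (q(D) = (D² - 9*D) + 54*(D - 89) = (D² - 9*D) + 54*(-89 + D) = (D² - 9*D) + (-4806 + 54*D) = -4806 + D² + 45*D)
q(-63) + (4002 - 7825) = (-4806 + (-63)² + 45*(-63)) + (4002 - 7825) = (-4806 + 3969 - 2835) - 3823 = -3672 - 3823 = -7495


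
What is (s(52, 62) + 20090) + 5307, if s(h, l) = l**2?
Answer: 29241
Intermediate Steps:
(s(52, 62) + 20090) + 5307 = (62**2 + 20090) + 5307 = (3844 + 20090) + 5307 = 23934 + 5307 = 29241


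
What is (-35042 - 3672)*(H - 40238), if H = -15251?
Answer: 2148201146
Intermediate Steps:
(-35042 - 3672)*(H - 40238) = (-35042 - 3672)*(-15251 - 40238) = -38714*(-55489) = 2148201146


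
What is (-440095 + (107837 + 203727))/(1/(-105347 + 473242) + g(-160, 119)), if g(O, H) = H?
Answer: -47285912245/43779506 ≈ -1080.1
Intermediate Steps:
(-440095 + (107837 + 203727))/(1/(-105347 + 473242) + g(-160, 119)) = (-440095 + (107837 + 203727))/(1/(-105347 + 473242) + 119) = (-440095 + 311564)/(1/367895 + 119) = -128531/(1/367895 + 119) = -128531/43779506/367895 = -128531*367895/43779506 = -47285912245/43779506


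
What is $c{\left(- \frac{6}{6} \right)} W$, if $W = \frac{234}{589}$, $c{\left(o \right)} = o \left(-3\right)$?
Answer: $\frac{702}{589} \approx 1.1919$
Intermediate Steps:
$c{\left(o \right)} = - 3 o$
$W = \frac{234}{589}$ ($W = 234 \cdot \frac{1}{589} = \frac{234}{589} \approx 0.39728$)
$c{\left(- \frac{6}{6} \right)} W = - 3 \left(- \frac{6}{6}\right) \frac{234}{589} = - 3 \left(\left(-1\right) 1\right) \frac{234}{589} = \left(-3\right) \left(-1\right) \frac{234}{589} = 3 \cdot \frac{234}{589} = \frac{702}{589}$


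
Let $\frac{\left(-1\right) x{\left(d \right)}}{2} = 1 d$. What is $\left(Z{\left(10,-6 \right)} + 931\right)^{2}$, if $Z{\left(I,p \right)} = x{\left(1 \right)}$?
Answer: $863041$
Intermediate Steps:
$x{\left(d \right)} = - 2 d$ ($x{\left(d \right)} = - 2 \cdot 1 d = - 2 d$)
$Z{\left(I,p \right)} = -2$ ($Z{\left(I,p \right)} = \left(-2\right) 1 = -2$)
$\left(Z{\left(10,-6 \right)} + 931\right)^{2} = \left(-2 + 931\right)^{2} = 929^{2} = 863041$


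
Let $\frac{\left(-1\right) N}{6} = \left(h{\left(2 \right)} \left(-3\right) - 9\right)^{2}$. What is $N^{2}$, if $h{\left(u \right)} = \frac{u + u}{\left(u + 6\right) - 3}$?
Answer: $\frac{380016036}{625} \approx 6.0803 \cdot 10^{5}$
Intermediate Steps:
$h{\left(u \right)} = \frac{2 u}{3 + u}$ ($h{\left(u \right)} = \frac{2 u}{\left(6 + u\right) - 3} = \frac{2 u}{3 + u}$)
$N = - \frac{19494}{25}$ ($N = - 6 \left(2 \cdot 2 \frac{1}{3 + 2} \left(-3\right) - 9\right)^{2} = - 6 \left(2 \cdot 2 \cdot \frac{1}{5} \left(-3\right) - 9\right)^{2} = - 6 \left(\frac{4}{5} \left(-3\right) - 9\right)^{2} = - 6 \left(- \frac{12}{5} - 9\right)^{2} = - 6 \left(- \frac{57}{5}\right)^{2} = \left(-6\right) \frac{3249}{25} = - \frac{19494}{25} \approx -779.76$)
$N^{2} = \left(- \frac{19494}{25}\right)^{2} = \frac{380016036}{625}$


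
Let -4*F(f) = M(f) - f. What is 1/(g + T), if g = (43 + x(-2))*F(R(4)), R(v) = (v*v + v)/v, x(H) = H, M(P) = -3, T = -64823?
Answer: -1/64741 ≈ -1.5446e-5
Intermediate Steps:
R(v) = (v + v²)/v (R(v) = (v² + v)/v = (v + v²)/v)
F(f) = ¾ + f/4 (F(f) = -(-3 - f)/4 = ¾ + f/4)
g = 82 (g = (43 - 2)*(¾ + (1 + 4)/4) = 41*(¾ + (¼)*5) = 41*(¾ + 5/4) = 41*2 = 82)
1/(g + T) = 1/(82 - 64823) = 1/(-64741) = -1/64741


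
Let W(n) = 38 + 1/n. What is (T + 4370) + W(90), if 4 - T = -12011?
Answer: 1478071/90 ≈ 16423.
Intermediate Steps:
T = 12015 (T = 4 - 1*(-12011) = 4 + 12011 = 12015)
(T + 4370) + W(90) = (12015 + 4370) + (38 + 1/90) = 16385 + (38 + 1/90) = 16385 + 3421/90 = 1478071/90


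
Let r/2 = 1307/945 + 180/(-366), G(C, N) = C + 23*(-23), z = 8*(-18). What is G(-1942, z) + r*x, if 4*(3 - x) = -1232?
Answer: -110484301/57645 ≈ -1916.6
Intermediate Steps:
z = -144
G(C, N) = -529 + C (G(C, N) = C - 529 = -529 + C)
r = 102754/57645 (r = 2*(1307/945 + 180/(-366)) = 2*(1307*(1/945) + 180*(-1/366)) = 2*(1307/945 - 30/61) = 2*(51377/57645) = 102754/57645 ≈ 1.7825)
x = 311 (x = 3 - 1/4*(-1232) = 3 + 308 = 311)
G(-1942, z) + r*x = (-529 - 1942) + (102754/57645)*311 = -2471 + 31956494/57645 = -110484301/57645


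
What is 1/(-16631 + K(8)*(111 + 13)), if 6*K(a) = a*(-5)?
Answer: -3/52373 ≈ -5.7281e-5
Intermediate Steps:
K(a) = -5*a/6 (K(a) = (a*(-5))/6 = (-5*a)/6 = -5*a/6)
1/(-16631 + K(8)*(111 + 13)) = 1/(-16631 + (-5/6*8)*(111 + 13)) = 1/(-16631 - 20/3*124) = 1/(-16631 - 2480/3) = 1/(-52373/3) = -3/52373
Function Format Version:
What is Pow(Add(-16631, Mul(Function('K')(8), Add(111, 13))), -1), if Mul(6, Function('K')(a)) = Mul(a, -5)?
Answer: Rational(-3, 52373) ≈ -5.7281e-5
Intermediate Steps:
Function('K')(a) = Mul(Rational(-5, 6), a) (Function('K')(a) = Mul(Rational(1, 6), Mul(a, -5)) = Mul(Rational(1, 6), Mul(-5, a)) = Mul(Rational(-5, 6), a))
Pow(Add(-16631, Mul(Function('K')(8), Add(111, 13))), -1) = Pow(Add(-16631, Mul(Mul(Rational(-5, 6), 8), Add(111, 13))), -1) = Pow(Add(-16631, Mul(Rational(-20, 3), 124)), -1) = Pow(Add(-16631, Rational(-2480, 3)), -1) = Pow(Rational(-52373, 3), -1) = Rational(-3, 52373)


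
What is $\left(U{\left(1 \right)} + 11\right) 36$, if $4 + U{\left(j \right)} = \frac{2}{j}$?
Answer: $324$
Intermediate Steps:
$U{\left(j \right)} = -4 + \frac{2}{j}$
$\left(U{\left(1 \right)} + 11\right) 36 = \left(\left(-4 + \frac{2}{1}\right) + 11\right) 36 = \left(\left(-4 + 2 \cdot 1\right) + 11\right) 36 = \left(\left(-4 + 2\right) + 11\right) 36 = \left(-2 + 11\right) 36 = 9 \cdot 36 = 324$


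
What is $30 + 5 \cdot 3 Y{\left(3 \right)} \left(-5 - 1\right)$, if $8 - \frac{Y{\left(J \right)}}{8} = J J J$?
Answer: $13710$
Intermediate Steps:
$Y{\left(J \right)} = 64 - 8 J^{3}$ ($Y{\left(J \right)} = 64 - 8 J J J = 64 - 8 J^{2} J = 64 - 8 J^{3}$)
$30 + 5 \cdot 3 Y{\left(3 \right)} \left(-5 - 1\right) = 30 + 5 \cdot 3 \left(64 - 8 \cdot 3^{3}\right) \left(-5 - 1\right) = 30 + 15 \left(64 - 216\right) \left(-6\right) = 30 + 15 \left(\left(-152\right) \left(-6\right)\right) = 30 + 15 \cdot 912 = 30 + 13680 = 13710$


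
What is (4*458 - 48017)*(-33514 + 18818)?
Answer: 678734760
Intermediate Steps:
(4*458 - 48017)*(-33514 + 18818) = (1832 - 48017)*(-14696) = -46185*(-14696) = 678734760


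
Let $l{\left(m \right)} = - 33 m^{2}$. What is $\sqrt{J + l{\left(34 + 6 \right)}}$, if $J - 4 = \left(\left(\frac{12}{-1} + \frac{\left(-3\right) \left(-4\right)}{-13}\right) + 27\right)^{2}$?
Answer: $\frac{i \sqrt{8889035}}{13} \approx 229.34 i$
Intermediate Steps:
$J = \frac{34165}{169}$ ($J = 4 + \left(\left(\frac{12}{-1} + \frac{\left(-3\right) \left(-4\right)}{-13}\right) + 27\right)^{2} = 4 + \left(\left(12 \left(-1\right) + 12 \left(- \frac{1}{13}\right)\right) + 27\right)^{2} = 4 + \left(\left(-12 - \frac{12}{13}\right) + 27\right)^{2} = 4 + \left(- \frac{168}{13} + 27\right)^{2} = 4 + \left(\frac{183}{13}\right)^{2} = 4 + \frac{33489}{169} = \frac{34165}{169} \approx 202.16$)
$\sqrt{J + l{\left(34 + 6 \right)}} = \sqrt{\frac{34165}{169} - 33 \left(34 + 6\right)^{2}} = \sqrt{\frac{34165}{169} - 33 \cdot 40^{2}} = \sqrt{\frac{34165}{169} - 52800} = \sqrt{- \frac{8889035}{169}} = \frac{i \sqrt{8889035}}{13}$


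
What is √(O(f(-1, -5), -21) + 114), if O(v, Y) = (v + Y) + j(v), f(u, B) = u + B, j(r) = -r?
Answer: √93 ≈ 9.6436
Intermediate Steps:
f(u, B) = B + u
O(v, Y) = Y (O(v, Y) = (v + Y) - v = (Y + v) - v = Y)
√(O(f(-1, -5), -21) + 114) = √(-21 + 114) = √93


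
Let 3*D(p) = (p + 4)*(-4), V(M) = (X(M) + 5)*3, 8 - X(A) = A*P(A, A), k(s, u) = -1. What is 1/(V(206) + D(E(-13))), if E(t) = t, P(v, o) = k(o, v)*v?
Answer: 1/127359 ≈ 7.8518e-6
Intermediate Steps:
P(v, o) = -v
X(A) = 8 + A**2 (X(A) = 8 - A*(-A) = 8 - (-1)*A**2 = 8 + A**2)
V(M) = 39 + 3*M**2 (V(M) = ((8 + M**2) + 5)*3 = (13 + M**2)*3 = 39 + 3*M**2)
D(p) = -16/3 - 4*p/3 (D(p) = ((p + 4)*(-4))/3 = ((4 + p)*(-4))/3 = (-16 - 4*p)/3 = -16/3 - 4*p/3)
1/(V(206) + D(E(-13))) = 1/((39 + 3*206**2) + (-16/3 - 4/3*(-13))) = 1/((39 + 3*42436) + (-16/3 + 52/3)) = 1/((39 + 127308) + 12) = 1/(127347 + 12) = 1/127359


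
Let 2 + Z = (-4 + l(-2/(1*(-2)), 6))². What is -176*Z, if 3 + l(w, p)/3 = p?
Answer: -4048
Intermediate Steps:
l(w, p) = -9 + 3*p
Z = 23 (Z = -2 + (-4 + (-9 + 3*6))² = -2 + (-4 + (-9 + 18))² = -2 + (-4 + 9)² = -2 + 5² = -2 + 25 = 23)
-176*Z = -176*23 = -4048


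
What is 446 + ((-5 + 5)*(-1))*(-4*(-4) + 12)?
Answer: 446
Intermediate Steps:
446 + ((-5 + 5)*(-1))*(-4*(-4) + 12) = 446 + (0*(-1))*(16 + 12) = 446 + 0*28 = 446 + 0 = 446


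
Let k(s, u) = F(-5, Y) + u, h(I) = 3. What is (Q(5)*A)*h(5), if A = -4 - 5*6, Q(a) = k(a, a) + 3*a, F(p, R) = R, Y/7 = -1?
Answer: -1326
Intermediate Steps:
Y = -7 (Y = 7*(-1) = -7)
k(s, u) = -7 + u
Q(a) = -7 + 4*a (Q(a) = (-7 + a) + 3*a = -7 + 4*a)
A = -34 (A = -4 - 30 = -34)
(Q(5)*A)*h(5) = ((-7 + 4*5)*(-34))*3 = ((-7 + 20)*(-34))*3 = (13*(-34))*3 = -442*3 = -1326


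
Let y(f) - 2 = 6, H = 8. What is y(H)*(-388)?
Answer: -3104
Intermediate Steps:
y(f) = 8 (y(f) = 2 + 6 = 8)
y(H)*(-388) = 8*(-388) = -3104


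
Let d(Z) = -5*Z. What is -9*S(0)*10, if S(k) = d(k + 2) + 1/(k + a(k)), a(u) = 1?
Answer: 810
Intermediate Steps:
S(k) = -10 + 1/(1 + k) - 5*k (S(k) = -5*(k + 2) + 1/(k + 1) = -5*(2 + k) + 1/(1 + k) = (-10 - 5*k) + 1/(1 + k) = -10 + 1/(1 + k) - 5*k)
-9*S(0)*10 = -9*(-9 - 15*0 - 5*0²)/(1 + 0)*10 = -9*(-9 + 0 - 5*0)/1*10 = -9*(-9 + 0 + 0)*10 = -9*(-9)*10 = 81*10 = 810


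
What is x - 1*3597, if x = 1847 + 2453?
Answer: 703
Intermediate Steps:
x = 4300
x - 1*3597 = 4300 - 1*3597 = 4300 - 3597 = 703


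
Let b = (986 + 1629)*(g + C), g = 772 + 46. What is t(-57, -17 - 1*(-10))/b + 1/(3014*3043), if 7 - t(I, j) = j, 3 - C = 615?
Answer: 64470559/2470325140690 ≈ 2.6098e-5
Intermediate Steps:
C = -612 (C = 3 - 1*615 = 3 - 615 = -612)
g = 818
t(I, j) = 7 - j
b = 538690 (b = (986 + 1629)*(818 - 612) = 2615*206 = 538690)
t(-57, -17 - 1*(-10))/b + 1/(3014*3043) = (7 - (-17 - 1*(-10)))/538690 + 1/(3014*3043) = (7 - (-17 + 10))*(1/538690) + (1/3014)*(1/3043) = (7 - 1*(-7))*(1/538690) + 1/9171602 = (7 + 7)*(1/538690) + 1/9171602 = 14*(1/538690) + 1/9171602 = 7/269345 + 1/9171602 = 64470559/2470325140690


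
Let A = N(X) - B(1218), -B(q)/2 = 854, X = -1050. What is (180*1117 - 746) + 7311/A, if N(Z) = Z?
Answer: 131813923/658 ≈ 2.0033e+5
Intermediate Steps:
B(q) = -1708 (B(q) = -2*854 = -1708)
A = 658 (A = -1050 - 1*(-1708) = -1050 + 1708 = 658)
(180*1117 - 746) + 7311/A = (180*1117 - 746) + 7311/658 = (201060 - 746) + 7311*(1/658) = 200314 + 7311/658 = 131813923/658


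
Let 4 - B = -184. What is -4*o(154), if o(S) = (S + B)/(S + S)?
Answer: -342/77 ≈ -4.4416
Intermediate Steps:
B = 188 (B = 4 - 1*(-184) = 4 + 184 = 188)
o(S) = (188 + S)/(2*S) (o(S) = (S + 188)/(S + S) = (188 + S)/((2*S)) = (188 + S)*(1/(2*S)) = (188 + S)/(2*S))
-4*o(154) = -2*(188 + 154)/154 = -2*342/154 = -4*171/154 = -342/77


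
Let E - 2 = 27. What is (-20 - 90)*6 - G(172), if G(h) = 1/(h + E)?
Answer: -132661/201 ≈ -660.00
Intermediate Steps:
E = 29 (E = 2 + 27 = 29)
G(h) = 1/(29 + h) (G(h) = 1/(h + 29) = 1/(29 + h))
(-20 - 90)*6 - G(172) = (-20 - 90)*6 - 1/(29 + 172) = -110*6 - 1/201 = -660 - 1*1/201 = -660 - 1/201 = -132661/201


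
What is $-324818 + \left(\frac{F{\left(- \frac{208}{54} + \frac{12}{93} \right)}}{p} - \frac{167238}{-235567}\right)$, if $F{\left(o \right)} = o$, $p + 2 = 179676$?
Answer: $- \frac{5753528763976106578}{17713123468623} \approx -3.2482 \cdot 10^{5}$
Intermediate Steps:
$p = 179674$ ($p = -2 + 179676 = 179674$)
$-324818 + \left(\frac{F{\left(- \frac{208}{54} + \frac{12}{93} \right)}}{p} - \frac{167238}{-235567}\right) = -324818 + \left(\frac{- \frac{208}{54} + \frac{12}{93}}{179674} - \frac{167238}{-235567}\right) = -324818 + \left(\left(\left(-208\right) \frac{1}{54} + 12 \cdot \frac{1}{93}\right) \frac{1}{179674} - - \frac{167238}{235567}\right) = -324818 + \left(\left(- \frac{104}{27} + \frac{4}{31}\right) \frac{1}{179674} + \frac{167238}{235567}\right) = -324818 + \left(\left(- \frac{3116}{837}\right) \frac{1}{179674} + \frac{167238}{235567}\right) = -324818 + \left(- \frac{1558}{75193569} + \frac{167238}{235567}\right) = -324818 + \frac{12574855079036}{17713123468623} = - \frac{5753528763976106578}{17713123468623}$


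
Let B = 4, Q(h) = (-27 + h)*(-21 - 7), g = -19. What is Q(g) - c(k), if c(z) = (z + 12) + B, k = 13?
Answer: 1259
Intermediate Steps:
Q(h) = 756 - 28*h (Q(h) = (-27 + h)*(-28) = 756 - 28*h)
c(z) = 16 + z (c(z) = (z + 12) + 4 = (12 + z) + 4 = 16 + z)
Q(g) - c(k) = (756 - 28*(-19)) - (16 + 13) = (756 + 532) - 1*29 = 1288 - 29 = 1259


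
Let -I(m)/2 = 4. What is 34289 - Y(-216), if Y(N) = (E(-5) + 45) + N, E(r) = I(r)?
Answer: 34468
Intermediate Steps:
I(m) = -8 (I(m) = -2*4 = -8)
E(r) = -8
Y(N) = 37 + N (Y(N) = (-8 + 45) + N = 37 + N)
34289 - Y(-216) = 34289 - (37 - 216) = 34289 - 1*(-179) = 34289 + 179 = 34468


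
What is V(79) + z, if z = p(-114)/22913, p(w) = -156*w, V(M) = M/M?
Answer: 40697/22913 ≈ 1.7762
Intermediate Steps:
V(M) = 1
z = 17784/22913 (z = -156*(-114)/22913 = 17784*(1/22913) = 17784/22913 ≈ 0.77615)
V(79) + z = 1 + 17784/22913 = 40697/22913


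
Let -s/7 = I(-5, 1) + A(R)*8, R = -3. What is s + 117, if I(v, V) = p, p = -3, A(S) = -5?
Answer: 418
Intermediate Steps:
I(v, V) = -3
s = 301 (s = -7*(-3 - 5*8) = -7*(-3 - 40) = -7*(-43) = 301)
s + 117 = 301 + 117 = 418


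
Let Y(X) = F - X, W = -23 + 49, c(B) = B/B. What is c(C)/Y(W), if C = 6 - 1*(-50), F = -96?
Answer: -1/122 ≈ -0.0081967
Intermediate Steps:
C = 56 (C = 6 + 50 = 56)
c(B) = 1
W = 26
Y(X) = -96 - X
c(C)/Y(W) = 1/(-96 - 1*26) = 1/(-96 - 26) = 1/(-122) = 1*(-1/122) = -1/122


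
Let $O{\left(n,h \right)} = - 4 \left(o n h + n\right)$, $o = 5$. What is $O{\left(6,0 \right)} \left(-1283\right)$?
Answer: $30792$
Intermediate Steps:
$O{\left(n,h \right)} = - 4 n - 20 h n$ ($O{\left(n,h \right)} = - 4 \left(5 n h + n\right) = - 4 \left(5 h n + n\right) = - 4 \left(n + 5 h n\right) = - 4 n - 20 h n$)
$O{\left(6,0 \right)} \left(-1283\right) = \left(-4\right) 6 \left(1 + 5 \cdot 0\right) \left(-1283\right) = \left(-4\right) 6 \left(1 + 0\right) \left(-1283\right) = \left(-4\right) 6 \cdot 1 \left(-1283\right) = \left(-24\right) \left(-1283\right) = 30792$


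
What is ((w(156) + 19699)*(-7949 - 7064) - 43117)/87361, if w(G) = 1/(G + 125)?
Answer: -83115376337/24548441 ≈ -3385.8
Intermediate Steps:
w(G) = 1/(125 + G)
((w(156) + 19699)*(-7949 - 7064) - 43117)/87361 = ((1/(125 + 156) + 19699)*(-7949 - 7064) - 43117)/87361 = ((1/281 + 19699)*(-15013) - 43117)*(1/87361) = ((5535420/281)*(-15013) - 43117)*(1/87361) = (-83103260460/281 - 43117)*(1/87361) = -83115376337/281*1/87361 = -83115376337/24548441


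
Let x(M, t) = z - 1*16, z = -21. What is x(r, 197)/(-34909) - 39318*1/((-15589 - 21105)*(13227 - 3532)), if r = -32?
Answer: 1038231448/887058460855 ≈ 0.0011704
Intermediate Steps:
x(M, t) = -37 (x(M, t) = -21 - 1*16 = -21 - 16 = -37)
x(r, 197)/(-34909) - 39318*1/((-15589 - 21105)*(13227 - 3532)) = -37/(-34909) - 39318*1/((-15589 - 21105)*(13227 - 3532)) = -37*(-1/34909) - 39318/(9695*(-36694)) = 37/34909 - 39318/(-355748330) = 37/34909 - 39318*(-1/355748330) = 37/34909 + 19659/177874165 = 1038231448/887058460855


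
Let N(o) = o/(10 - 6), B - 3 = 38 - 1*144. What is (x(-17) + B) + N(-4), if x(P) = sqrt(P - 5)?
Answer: -104 + I*sqrt(22) ≈ -104.0 + 4.6904*I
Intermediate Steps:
B = -103 (B = 3 + (38 - 1*144) = 3 + (38 - 144) = 3 - 106 = -103)
x(P) = sqrt(-5 + P)
N(o) = o/4
(x(-17) + B) + N(-4) = (sqrt(-5 - 17) - 103) + (1/4)*(-4) = (sqrt(-22) - 103) - 1 = (I*sqrt(22) - 103) - 1 = (-103 + I*sqrt(22)) - 1 = -104 + I*sqrt(22)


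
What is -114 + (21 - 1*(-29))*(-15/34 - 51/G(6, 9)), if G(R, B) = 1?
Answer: -45663/17 ≈ -2686.1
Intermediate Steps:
-114 + (21 - 1*(-29))*(-15/34 - 51/G(6, 9)) = -114 + (21 - 1*(-29))*(-15/34 - 51/1) = -114 + (21 + 29)*(-15*1/34 - 51*1) = -114 + 50*(-15/34 - 51) = -114 + 50*(-1749/34) = -114 - 43725/17 = -45663/17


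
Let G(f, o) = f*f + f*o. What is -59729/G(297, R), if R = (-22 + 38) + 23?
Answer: -59729/99792 ≈ -0.59853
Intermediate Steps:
R = 39 (R = 16 + 23 = 39)
G(f, o) = f**2 + f*o
-59729/G(297, R) = -59729*1/(297*(297 + 39)) = -59729/(297*336) = -59729/99792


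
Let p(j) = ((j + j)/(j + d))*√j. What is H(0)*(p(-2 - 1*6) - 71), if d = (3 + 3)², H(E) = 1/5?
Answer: -71/5 - 8*I*√2/35 ≈ -14.2 - 0.32325*I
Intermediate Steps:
H(E) = ⅕
d = 36 (d = 6² = 36)
p(j) = 2*j^(3/2)/(36 + j) (p(j) = ((j + j)/(j + 36))*√j = ((2*j)/(36 + j))*√j = (2*j/(36 + j))*√j = 2*j^(3/2)/(36 + j))
H(0)*(p(-2 - 1*6) - 71) = (2*(-2 - 1*6)^(3/2)/(36 + (-2 - 1*6)) - 71)/5 = (2*(-2 - 6)^(3/2)/(36 + (-2 - 6)) - 71)/5 = (2*(-8)^(3/2)/(36 - 8) - 71)/5 = (2*(-16*I*√2)/28 - 71)/5 = (2*(-16*I*√2)*(1/28) - 71)/5 = (-8*I*√2/7 - 71)/5 = (-71 - 8*I*√2/7)/5 = -71/5 - 8*I*√2/35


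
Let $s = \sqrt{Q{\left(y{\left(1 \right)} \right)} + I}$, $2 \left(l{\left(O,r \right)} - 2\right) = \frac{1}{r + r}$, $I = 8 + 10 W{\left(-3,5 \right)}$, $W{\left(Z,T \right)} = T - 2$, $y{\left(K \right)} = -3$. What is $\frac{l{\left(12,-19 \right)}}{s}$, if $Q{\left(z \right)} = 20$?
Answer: $\frac{151 \sqrt{58}}{4408} \approx 0.26089$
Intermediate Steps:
$W{\left(Z,T \right)} = -2 + T$
$I = 38$ ($I = 8 + 10 \left(-2 + 5\right) = 8 + 10 \cdot 3 = 8 + 30 = 38$)
$l{\left(O,r \right)} = 2 + \frac{1}{4 r}$ ($l{\left(O,r \right)} = 2 + \frac{1}{2 \left(r + r\right)} = 2 + \frac{1}{2 \cdot 2 r} = 2 + \frac{\frac{1}{2} \frac{1}{r}}{2} = 2 + \frac{1}{4 r}$)
$s = \sqrt{58}$ ($s = \sqrt{20 + 38} = \sqrt{58} \approx 7.6158$)
$\frac{l{\left(12,-19 \right)}}{s} = \frac{2 + \frac{1}{4 \left(-19\right)}}{\sqrt{58}} = \left(2 + \frac{1}{4} \left(- \frac{1}{19}\right)\right) \frac{\sqrt{58}}{58} = \left(2 - \frac{1}{76}\right) \frac{\sqrt{58}}{58} = \frac{151 \frac{\sqrt{58}}{58}}{76} = \frac{151 \sqrt{58}}{4408}$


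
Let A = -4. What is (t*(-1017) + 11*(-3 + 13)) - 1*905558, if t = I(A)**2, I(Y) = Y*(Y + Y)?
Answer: -1946856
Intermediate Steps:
I(Y) = 2*Y**2 (I(Y) = Y*(2*Y) = 2*Y**2)
t = 1024 (t = (2*(-4)**2)**2 = (2*16)**2 = 32**2 = 1024)
(t*(-1017) + 11*(-3 + 13)) - 1*905558 = (1024*(-1017) + 11*(-3 + 13)) - 1*905558 = (-1041408 + 11*10) - 905558 = (-1041408 + 110) - 905558 = -1041298 - 905558 = -1946856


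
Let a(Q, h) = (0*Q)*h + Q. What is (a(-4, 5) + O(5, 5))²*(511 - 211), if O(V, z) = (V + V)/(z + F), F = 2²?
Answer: 67600/27 ≈ 2503.7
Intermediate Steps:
F = 4
a(Q, h) = Q (a(Q, h) = 0*h + Q = 0 + Q = Q)
O(V, z) = 2*V/(4 + z) (O(V, z) = (V + V)/(z + 4) = (2*V)/(4 + z) = 2*V/(4 + z))
(a(-4, 5) + O(5, 5))²*(511 - 211) = (-4 + 2*5/(4 + 5))²*(511 - 211) = (-4 + 2*5/9)²*300 = (-4 + 2*5*(⅑))²*300 = (-4 + 10/9)²*300 = (-26/9)²*300 = (676/81)*300 = 67600/27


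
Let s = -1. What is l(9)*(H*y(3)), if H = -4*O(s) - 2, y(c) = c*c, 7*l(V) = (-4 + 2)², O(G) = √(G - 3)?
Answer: -72/7 - 288*I/7 ≈ -10.286 - 41.143*I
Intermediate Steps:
O(G) = √(-3 + G)
l(V) = 4/7 (l(V) = (-4 + 2)²/7 = (⅐)*(-2)² = (⅐)*4 = 4/7)
y(c) = c²
H = -2 - 8*I (H = -4*√(-3 - 1) - 2 = -8*I - 2 = -2 - 8*I ≈ -2.0 - 8.0*I)
l(9)*(H*y(3)) = 4*((-2 - 8*I)*3²)/7 = 4*((-2 - 8*I)*9)/7 = 4*(-18 - 72*I)/7 = -72/7 - 288*I/7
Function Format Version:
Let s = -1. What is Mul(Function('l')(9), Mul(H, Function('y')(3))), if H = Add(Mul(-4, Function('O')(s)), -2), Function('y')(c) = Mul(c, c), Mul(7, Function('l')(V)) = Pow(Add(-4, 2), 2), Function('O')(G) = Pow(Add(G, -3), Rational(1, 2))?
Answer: Add(Rational(-72, 7), Mul(Rational(-288, 7), I)) ≈ Add(-10.286, Mul(-41.143, I))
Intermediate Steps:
Function('O')(G) = Pow(Add(-3, G), Rational(1, 2))
Function('l')(V) = Rational(4, 7) (Function('l')(V) = Mul(Rational(1, 7), Pow(Add(-4, 2), 2)) = Mul(Rational(1, 7), Pow(-2, 2)) = Mul(Rational(1, 7), 4) = Rational(4, 7))
Function('y')(c) = Pow(c, 2)
H = Add(-2, Mul(-8, I)) (H = Add(Mul(-4, Pow(Add(-3, -1), Rational(1, 2))), -2) = Add(Mul(-4, Pow(-4, Rational(1, 2))), -2) = Add(Mul(-4, Mul(2, I)), -2) = Add(Mul(-8, I), -2) = Add(-2, Mul(-8, I)) ≈ Add(-2.0000, Mul(-8.0000, I)))
Mul(Function('l')(9), Mul(H, Function('y')(3))) = Mul(Rational(4, 7), Mul(Add(-2, Mul(-8, I)), Pow(3, 2))) = Mul(Rational(4, 7), Mul(Add(-2, Mul(-8, I)), 9)) = Mul(Rational(4, 7), Add(-18, Mul(-72, I))) = Add(Rational(-72, 7), Mul(Rational(-288, 7), I))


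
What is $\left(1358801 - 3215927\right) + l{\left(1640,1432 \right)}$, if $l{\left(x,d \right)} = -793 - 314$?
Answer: $-1858233$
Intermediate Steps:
$l{\left(x,d \right)} = -1107$ ($l{\left(x,d \right)} = -793 - 314 = -1107$)
$\left(1358801 - 3215927\right) + l{\left(1640,1432 \right)} = \left(1358801 - 3215927\right) - 1107 = -1857126 - 1107 = -1858233$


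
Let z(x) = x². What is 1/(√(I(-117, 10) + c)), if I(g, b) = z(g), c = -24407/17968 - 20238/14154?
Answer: 4*√170756059464234643/193370260197 ≈ 0.0085479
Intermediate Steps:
c = -118182177/42386512 (c = -24407*1/17968 - 20238*1/14154 = -24407/17968 - 3373/2359 = -118182177/42386512 ≈ -2.7882)
I(g, b) = g²
1/(√(I(-117, 10) + c)) = 1/(√((-117)² - 118182177/42386512)) = 1/(√(13689 - 118182177/42386512)) = 1/(√(580110780591/42386512)) = 1/(3*√170756059464234643/10596628) = 4*√170756059464234643/193370260197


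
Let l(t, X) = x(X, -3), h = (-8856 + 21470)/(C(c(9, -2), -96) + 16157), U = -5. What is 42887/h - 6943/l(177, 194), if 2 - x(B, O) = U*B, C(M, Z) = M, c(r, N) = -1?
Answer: 48099577613/875772 ≈ 54923.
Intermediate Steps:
h = 901/1154 (h = (-8856 + 21470)/(-1 + 16157) = 12614/16156 = 12614*(1/16156) = 901/1154 ≈ 0.78076)
x(B, O) = 2 + 5*B (x(B, O) = 2 - (-5)*B = 2 + 5*B)
l(t, X) = 2 + 5*X
42887/h - 6943/l(177, 194) = 42887/(901/1154) - 6943/(2 + 5*194) = 42887*(1154/901) - 6943/(2 + 970) = 49491598/901 - 6943/972 = 48099577613/875772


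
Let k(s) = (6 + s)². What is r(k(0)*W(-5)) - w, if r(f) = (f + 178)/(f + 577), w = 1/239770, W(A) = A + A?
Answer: -6234051/7432870 ≈ -0.83871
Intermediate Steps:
W(A) = 2*A
w = 1/239770 ≈ 4.1707e-6
r(f) = (178 + f)/(577 + f)
r(k(0)*W(-5)) - w = (178 + (6 + 0)²*(2*(-5)))/(577 + (6 + 0)²*(2*(-5))) - 1*1/239770 = (178 + 6²*(-10))/(577 + 6²*(-10)) - 1/239770 = (178 + 36*(-10))/(577 + 36*(-10)) - 1/239770 = (178 - 360)/(577 - 360) - 1/239770 = -182/217 - 1/239770 = (1/217)*(-182) - 1/239770 = -26/31 - 1/239770 = -6234051/7432870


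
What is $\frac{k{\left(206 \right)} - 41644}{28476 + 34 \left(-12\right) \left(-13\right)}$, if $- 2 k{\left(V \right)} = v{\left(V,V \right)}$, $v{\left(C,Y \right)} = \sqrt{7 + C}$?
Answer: $- \frac{10411}{8445} - \frac{\sqrt{213}}{67560} \approx -1.233$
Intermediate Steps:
$k{\left(V \right)} = - \frac{\sqrt{7 + V}}{2}$
$\frac{k{\left(206 \right)} - 41644}{28476 + 34 \left(-12\right) \left(-13\right)} = \frac{- \frac{\sqrt{7 + 206}}{2} - 41644}{28476 + 34 \left(-12\right) \left(-13\right)} = \frac{- \frac{\sqrt{213}}{2} - 41644}{28476 - -5304} = \frac{-41644 - \frac{\sqrt{213}}{2}}{28476 + 5304} = \frac{-41644 - \frac{\sqrt{213}}{2}}{33780} = \left(-41644 - \frac{\sqrt{213}}{2}\right) \frac{1}{33780} = - \frac{10411}{8445} - \frac{\sqrt{213}}{67560}$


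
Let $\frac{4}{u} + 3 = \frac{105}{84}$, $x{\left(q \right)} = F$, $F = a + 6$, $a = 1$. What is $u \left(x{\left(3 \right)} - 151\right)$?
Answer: $\frac{2304}{7} \approx 329.14$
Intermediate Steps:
$F = 7$ ($F = 1 + 6 = 7$)
$x{\left(q \right)} = 7$
$u = - \frac{16}{7}$ ($u = \frac{4}{-3 + \frac{105}{84}} = \frac{4}{-3 + 105 \cdot \frac{1}{84}} = \frac{4}{-3 + \frac{5}{4}} = \frac{4}{- \frac{7}{4}} = 4 \left(- \frac{4}{7}\right) = - \frac{16}{7} \approx -2.2857$)
$u \left(x{\left(3 \right)} - 151\right) = - \frac{16 \left(7 - 151\right)}{7} = \left(- \frac{16}{7}\right) \left(-144\right) = \frac{2304}{7}$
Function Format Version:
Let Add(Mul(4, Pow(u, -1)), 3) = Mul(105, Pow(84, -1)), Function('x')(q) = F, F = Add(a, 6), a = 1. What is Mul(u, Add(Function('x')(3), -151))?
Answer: Rational(2304, 7) ≈ 329.14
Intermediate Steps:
F = 7 (F = Add(1, 6) = 7)
Function('x')(q) = 7
u = Rational(-16, 7) (u = Mul(4, Pow(Add(-3, Mul(105, Pow(84, -1))), -1)) = Mul(4, Pow(Add(-3, Mul(105, Rational(1, 84))), -1)) = Mul(4, Pow(Add(-3, Rational(5, 4)), -1)) = Mul(4, Pow(Rational(-7, 4), -1)) = Mul(4, Rational(-4, 7)) = Rational(-16, 7) ≈ -2.2857)
Mul(u, Add(Function('x')(3), -151)) = Mul(Rational(-16, 7), Add(7, -151)) = Mul(Rational(-16, 7), -144) = Rational(2304, 7)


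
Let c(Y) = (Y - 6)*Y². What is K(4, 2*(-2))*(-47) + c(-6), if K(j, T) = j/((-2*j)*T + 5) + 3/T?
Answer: -59471/148 ≈ -401.83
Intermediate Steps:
K(j, T) = 3/T + j/(5 - 2*T*j) (K(j, T) = j/(-2*T*j + 5) + 3/T = j/(5 - 2*T*j) + 3/T = 3/T + j/(5 - 2*T*j))
c(Y) = Y²*(-6 + Y) (c(Y) = (-6 + Y)*Y² = Y²*(-6 + Y))
K(4, 2*(-2))*(-47) + c(-6) = (5*(-3 + (2*(-2))*4)/(((2*(-2)))*(-5 + 2*(2*(-2))*4)))*(-47) + (-6)²*(-6 - 6) = (5*(-3 - 4*4)/(-4*(-5 + 2*(-4)*4)))*(-47) + 36*(-12) = (5*(-¼)*(-3 - 16)/(-5 - 32))*(-47) - 432 = (5*(-¼)*(-19)/(-37))*(-47) - 432 = (5*(-¼)*(-1/37)*(-19))*(-47) - 432 = -95/148*(-47) - 432 = 4465/148 - 432 = -59471/148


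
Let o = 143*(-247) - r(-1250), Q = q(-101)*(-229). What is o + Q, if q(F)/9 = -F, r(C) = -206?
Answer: -243276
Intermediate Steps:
q(F) = -9*F (q(F) = 9*(-F) = -9*F)
Q = -208161 (Q = -9*(-101)*(-229) = 909*(-229) = -208161)
o = -35115 (o = 143*(-247) - 1*(-206) = -35321 + 206 = -35115)
o + Q = -35115 - 208161 = -243276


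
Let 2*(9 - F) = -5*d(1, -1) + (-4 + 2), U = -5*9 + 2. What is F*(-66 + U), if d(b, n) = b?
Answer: -2725/2 ≈ -1362.5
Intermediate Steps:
U = -43 (U = -45 + 2 = -43)
F = 25/2 (F = 9 - (-5*1 + (-4 + 2))/2 = 9 - (-5 - 2)/2 = 9 - ½*(-7) = 9 + 7/2 = 25/2 ≈ 12.500)
F*(-66 + U) = 25*(-66 - 43)/2 = (25/2)*(-109) = -2725/2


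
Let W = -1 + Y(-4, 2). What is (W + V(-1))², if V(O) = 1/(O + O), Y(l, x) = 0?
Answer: 9/4 ≈ 2.2500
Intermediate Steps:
W = -1 (W = -1 + 0 = -1)
V(O) = 1/(2*O)
(W + V(-1))² = (-1 + (½)/(-1))² = (-1 + (½)*(-1))² = (-1 - ½)² = (-3/2)² = 9/4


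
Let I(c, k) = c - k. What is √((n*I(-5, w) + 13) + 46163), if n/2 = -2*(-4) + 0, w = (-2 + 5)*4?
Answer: 4*√2869 ≈ 214.25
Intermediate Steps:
w = 12 (w = 3*4 = 12)
n = 16 (n = 2*(-2*(-4) + 0) = 2*(8 + 0) = 2*8 = 16)
√((n*I(-5, w) + 13) + 46163) = √((16*(-5 - 1*12) + 13) + 46163) = √((16*(-5 - 12) + 13) + 46163) = √((16*(-17) + 13) + 46163) = √((-272 + 13) + 46163) = √(-259 + 46163) = √45904 = 4*√2869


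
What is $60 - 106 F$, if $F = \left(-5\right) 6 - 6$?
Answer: $3876$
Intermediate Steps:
$F = -36$ ($F = -30 - 6 = -36$)
$60 - 106 F = 60 - -3816 = 60 + 3816 = 3876$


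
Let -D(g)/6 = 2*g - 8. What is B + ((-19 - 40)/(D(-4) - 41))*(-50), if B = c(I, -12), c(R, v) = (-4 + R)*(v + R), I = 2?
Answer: 810/11 ≈ 73.636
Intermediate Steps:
D(g) = 48 - 12*g (D(g) = -6*(2*g - 8) = -6*(-8 + 2*g) = 48 - 12*g)
c(R, v) = (-4 + R)*(R + v)
B = 20 (B = 2² - 4*2 - 4*(-12) + 2*(-12) = 4 - 8 + 48 - 24 = 20)
B + ((-19 - 40)/(D(-4) - 41))*(-50) = 20 + ((-19 - 40)/((48 - 12*(-4)) - 41))*(-50) = 20 - 59/((48 + 48) - 41)*(-50) = 20 - 59/(96 - 41)*(-50) = 20 - 59/55*(-50) = 20 + 590/11 = 810/11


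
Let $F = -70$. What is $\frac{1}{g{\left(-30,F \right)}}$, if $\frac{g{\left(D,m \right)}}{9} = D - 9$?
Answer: $- \frac{1}{351} \approx -0.002849$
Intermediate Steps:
$g{\left(D,m \right)} = -81 + 9 D$ ($g{\left(D,m \right)} = 9 \left(D - 9\right) = 9 \left(-9 + D\right) = -81 + 9 D$)
$\frac{1}{g{\left(-30,F \right)}} = \frac{1}{-81 + 9 \left(-30\right)} = \frac{1}{-81 - 270} = \frac{1}{-351} = - \frac{1}{351}$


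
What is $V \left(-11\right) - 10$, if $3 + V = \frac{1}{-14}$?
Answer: $\frac{333}{14} \approx 23.786$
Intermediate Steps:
$V = - \frac{43}{14}$ ($V = -3 + \frac{1}{-14} = -3 - \frac{1}{14} = - \frac{43}{14} \approx -3.0714$)
$V \left(-11\right) - 10 = \left(- \frac{43}{14}\right) \left(-11\right) - 10 = \frac{473}{14} - 10 = \frac{333}{14}$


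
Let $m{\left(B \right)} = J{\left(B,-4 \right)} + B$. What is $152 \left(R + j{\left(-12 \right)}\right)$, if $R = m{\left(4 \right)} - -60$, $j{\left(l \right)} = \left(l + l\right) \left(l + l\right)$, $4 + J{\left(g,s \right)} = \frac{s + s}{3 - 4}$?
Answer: $97888$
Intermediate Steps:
$J{\left(g,s \right)} = -4 - 2 s$ ($J{\left(g,s \right)} = -4 + \frac{s + s}{3 - 4} = -4 + \frac{2 s}{-1} = -4 + 2 s \left(-1\right) = -4 - 2 s$)
$m{\left(B \right)} = 4 + B$ ($m{\left(B \right)} = \left(-4 - -8\right) + B = \left(-4 + 8\right) + B = 4 + B$)
$j{\left(l \right)} = 4 l^{2}$ ($j{\left(l \right)} = 2 l 2 l = 4 l^{2}$)
$R = 68$ ($R = \left(4 + 4\right) - -60 = 8 + 60 = 68$)
$152 \left(R + j{\left(-12 \right)}\right) = 152 \left(68 + 4 \left(-12\right)^{2}\right) = 152 \left(68 + 4 \cdot 144\right) = 152 \left(68 + 576\right) = 152 \cdot 644 = 97888$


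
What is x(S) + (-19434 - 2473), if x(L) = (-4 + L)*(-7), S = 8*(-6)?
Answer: -21543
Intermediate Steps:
S = -48
x(L) = 28 - 7*L
x(S) + (-19434 - 2473) = (28 - 7*(-48)) + (-19434 - 2473) = (28 + 336) - 21907 = 364 - 21907 = -21543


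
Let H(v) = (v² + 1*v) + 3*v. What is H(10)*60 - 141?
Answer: 8259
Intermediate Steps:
H(v) = v² + 4*v (H(v) = (v² + v) + 3*v = (v + v²) + 3*v = v² + 4*v)
H(10)*60 - 141 = (10*(4 + 10))*60 - 141 = (10*14)*60 - 141 = 140*60 - 141 = 8400 - 141 = 8259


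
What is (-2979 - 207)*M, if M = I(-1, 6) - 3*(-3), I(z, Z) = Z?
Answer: -47790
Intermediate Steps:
M = 15 (M = 6 - 3*(-3) = 6 + 9 = 15)
(-2979 - 207)*M = (-2979 - 207)*15 = -3186*15 = -47790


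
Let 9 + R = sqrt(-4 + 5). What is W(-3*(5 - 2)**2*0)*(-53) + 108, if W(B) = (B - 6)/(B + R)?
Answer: 273/4 ≈ 68.250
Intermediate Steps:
R = -8 (R = -9 + sqrt(-4 + 5) = -9 + sqrt(1) = -9 + 1 = -8)
W(B) = (-6 + B)/(-8 + B) (W(B) = (B - 6)/(B - 8) = (-6 + B)/(-8 + B))
W(-3*(5 - 2)**2*0)*(-53) + 108 = ((-6 - 3*(5 - 2)**2*0)/(-8 - 3*(5 - 2)**2*0))*(-53) + 108 = ((-6 - 3*3**2*0)/(-8 - 3*3**2*0))*(-53) + 108 = ((-6 - 3*9*0)/(-8 - 3*9*0))*(-53) + 108 = ((-6 - 27*0)/(-8 - 27*0))*(-53) + 108 = ((-6 + 0)/(-8 + 0))*(-53) + 108 = (-6/(-8))*(-53) + 108 = -1/8*(-6)*(-53) + 108 = (3/4)*(-53) + 108 = -159/4 + 108 = 273/4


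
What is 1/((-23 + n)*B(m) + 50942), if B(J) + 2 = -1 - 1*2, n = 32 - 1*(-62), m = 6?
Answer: 1/50587 ≈ 1.9768e-5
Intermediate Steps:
n = 94 (n = 32 + 62 = 94)
B(J) = -5 (B(J) = -2 + (-1 - 1*2) = -2 + (-1 - 2) = -2 - 3 = -5)
1/((-23 + n)*B(m) + 50942) = 1/((-23 + 94)*(-5) + 50942) = 1/(71*(-5) + 50942) = 1/(-355 + 50942) = 1/50587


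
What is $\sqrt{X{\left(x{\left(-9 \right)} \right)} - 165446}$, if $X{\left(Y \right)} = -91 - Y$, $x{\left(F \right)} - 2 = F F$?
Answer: $182 i \sqrt{5} \approx 406.96 i$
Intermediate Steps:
$x{\left(F \right)} = 2 + F^{2}$ ($x{\left(F \right)} = 2 + F F = 2 + F^{2}$)
$\sqrt{X{\left(x{\left(-9 \right)} \right)} - 165446} = \sqrt{\left(-91 - \left(2 + \left(-9\right)^{2}\right)\right) - 165446} = \sqrt{\left(-91 - \left(2 + 81\right)\right) - 165446} = \sqrt{\left(-91 - 83\right) - 165446} = \sqrt{-174 - 165446} = \sqrt{-165620} = 182 i \sqrt{5}$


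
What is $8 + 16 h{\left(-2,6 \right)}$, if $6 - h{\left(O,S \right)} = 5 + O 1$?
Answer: $56$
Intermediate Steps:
$h{\left(O,S \right)} = 1 - O$ ($h{\left(O,S \right)} = 6 - \left(5 + O 1\right) = 6 - \left(5 + O\right) = 1 - O$)
$8 + 16 h{\left(-2,6 \right)} = 8 + 16 \left(1 - -2\right) = 8 + 16 \left(1 + 2\right) = 8 + 16 \cdot 3 = 8 + 48 = 56$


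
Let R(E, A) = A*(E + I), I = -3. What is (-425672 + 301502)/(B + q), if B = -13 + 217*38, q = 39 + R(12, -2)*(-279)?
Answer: -62085/6647 ≈ -9.3403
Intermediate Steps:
R(E, A) = A*(-3 + E) (R(E, A) = A*(E - 3) = A*(-3 + E))
q = 5061 (q = 39 - 2*(-3 + 12)*(-279) = 39 - 2*9*(-279) = 39 - 18*(-279) = 39 + 5022 = 5061)
B = 8233 (B = -13 + 8246 = 8233)
(-425672 + 301502)/(B + q) = (-425672 + 301502)/(8233 + 5061) = -124170/13294 = -124170*1/13294 = -62085/6647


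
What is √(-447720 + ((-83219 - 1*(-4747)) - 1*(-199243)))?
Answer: I*√326949 ≈ 571.79*I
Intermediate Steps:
√(-447720 + ((-83219 - 1*(-4747)) - 1*(-199243))) = √(-447720 + ((-83219 + 4747) + 199243)) = √(-447720 + (-78472 + 199243)) = √(-447720 + 120771) = √(-326949) = I*√326949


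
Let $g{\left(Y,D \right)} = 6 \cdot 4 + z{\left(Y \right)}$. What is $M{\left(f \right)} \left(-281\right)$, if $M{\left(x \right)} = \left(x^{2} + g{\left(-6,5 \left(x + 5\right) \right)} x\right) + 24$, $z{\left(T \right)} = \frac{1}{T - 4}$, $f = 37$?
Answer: $- \frac{6399213}{10} \approx -6.3992 \cdot 10^{5}$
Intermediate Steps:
$z{\left(T \right)} = \frac{1}{-4 + T}$
$g{\left(Y,D \right)} = 24 + \frac{1}{-4 + Y}$ ($g{\left(Y,D \right)} = 6 \cdot 4 + \frac{1}{-4 + Y} = 24 + \frac{1}{-4 + Y}$)
$M{\left(x \right)} = 24 + x^{2} + \frac{239 x}{10}$ ($M{\left(x \right)} = \left(x^{2} + \frac{-95 + 24 \left(-6\right)}{-4 - 6} x\right) + 24 = \left(x^{2} + \frac{-95 - 144}{-10} x\right) + 24 = \left(x^{2} + \left(- \frac{1}{10}\right) \left(-239\right) x\right) + 24 = \left(x^{2} + \frac{239 x}{10}\right) + 24 = 24 + x^{2} + \frac{239 x}{10}$)
$M{\left(f \right)} \left(-281\right) = \left(24 + 37^{2} + \frac{239}{10} \cdot 37\right) \left(-281\right) = \left(24 + 1369 + \frac{8843}{10}\right) \left(-281\right) = \frac{22773}{10} \left(-281\right) = - \frac{6399213}{10}$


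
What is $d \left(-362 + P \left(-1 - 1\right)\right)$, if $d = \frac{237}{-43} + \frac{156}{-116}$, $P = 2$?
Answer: $\frac{3129300}{1247} \approx 2509.5$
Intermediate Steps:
$d = - \frac{8550}{1247}$ ($d = 237 \left(- \frac{1}{43}\right) + 156 \left(- \frac{1}{116}\right) = - \frac{237}{43} - \frac{39}{29} = - \frac{8550}{1247} \approx -6.8565$)
$d \left(-362 + P \left(-1 - 1\right)\right) = - \frac{8550 \left(-362 + 2 \left(-1 - 1\right)\right)}{1247} = - \frac{8550 \left(-362 + 2 \left(-2\right)\right)}{1247} = - \frac{8550 \left(-362 - 4\right)}{1247} = \left(- \frac{8550}{1247}\right) \left(-366\right) = \frac{3129300}{1247}$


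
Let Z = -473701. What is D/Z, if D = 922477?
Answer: -922477/473701 ≈ -1.9474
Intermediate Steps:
D/Z = 922477/(-473701) = 922477*(-1/473701) = -922477/473701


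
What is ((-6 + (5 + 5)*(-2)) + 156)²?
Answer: 16900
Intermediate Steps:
((-6 + (5 + 5)*(-2)) + 156)² = ((-6 + 10*(-2)) + 156)² = ((-6 - 20) + 156)² = (-26 + 156)² = 130² = 16900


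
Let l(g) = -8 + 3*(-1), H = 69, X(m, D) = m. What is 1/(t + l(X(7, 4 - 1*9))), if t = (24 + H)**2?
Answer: 1/8638 ≈ 0.00011577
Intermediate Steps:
t = 8649 (t = (24 + 69)**2 = 93**2 = 8649)
l(g) = -11 (l(g) = -8 - 3 = -11)
1/(t + l(X(7, 4 - 1*9))) = 1/(8649 - 11) = 1/8638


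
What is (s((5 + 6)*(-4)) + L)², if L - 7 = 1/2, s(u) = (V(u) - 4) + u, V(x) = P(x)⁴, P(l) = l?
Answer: 56191680124321/4 ≈ 1.4048e+13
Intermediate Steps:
V(x) = x⁴
s(u) = -4 + u + u⁴ (s(u) = (u⁴ - 4) + u = (-4 + u⁴) + u = -4 + u + u⁴)
L = 15/2 (L = 7 + 1/2 = 7 + ½ = 15/2 ≈ 7.5000)
(s((5 + 6)*(-4)) + L)² = ((-4 + (5 + 6)*(-4) + ((5 + 6)*(-4))⁴) + 15/2)² = ((-4 + 11*(-4) + (11*(-4))⁴) + 15/2)² = ((-4 - 44 + (-44)⁴) + 15/2)² = ((-4 - 44 + 3748096) + 15/2)² = (3748048 + 15/2)² = (7496111/2)² = 56191680124321/4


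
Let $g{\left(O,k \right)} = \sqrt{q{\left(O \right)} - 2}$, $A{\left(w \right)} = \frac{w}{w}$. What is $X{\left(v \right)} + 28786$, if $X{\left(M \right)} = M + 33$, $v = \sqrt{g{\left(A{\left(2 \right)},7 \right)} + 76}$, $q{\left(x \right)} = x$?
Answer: $28819 + \sqrt{76 + i} \approx 28828.0 + 0.057353 i$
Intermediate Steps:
$A{\left(w \right)} = 1$
$g{\left(O,k \right)} = \sqrt{-2 + O}$ ($g{\left(O,k \right)} = \sqrt{O - 2} = \sqrt{-2 + O}$)
$v = \sqrt{76 + i}$ ($v = \sqrt{\sqrt{-2 + 1} + 76} = \sqrt{\sqrt{-1} + 76} = \sqrt{i + 76} = \sqrt{76 + i} \approx 8.718 + 0.05735 i$)
$X{\left(M \right)} = 33 + M$
$X{\left(v \right)} + 28786 = \left(33 + \sqrt{76 + i}\right) + 28786 = 28819 + \sqrt{76 + i}$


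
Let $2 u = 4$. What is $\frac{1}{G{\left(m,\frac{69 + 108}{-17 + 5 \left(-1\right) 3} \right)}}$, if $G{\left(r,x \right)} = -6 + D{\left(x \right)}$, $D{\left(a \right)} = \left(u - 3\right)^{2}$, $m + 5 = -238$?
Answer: $- \frac{1}{5} \approx -0.2$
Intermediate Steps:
$u = 2$ ($u = \frac{1}{2} \cdot 4 = 2$)
$m = -243$ ($m = -5 - 238 = -243$)
$D{\left(a \right)} = 1$ ($D{\left(a \right)} = \left(2 - 3\right)^{2} = \left(-1\right)^{2} = 1$)
$G{\left(r,x \right)} = -5$ ($G{\left(r,x \right)} = -6 + 1 = -5$)
$\frac{1}{G{\left(m,\frac{69 + 108}{-17 + 5 \left(-1\right) 3} \right)}} = \frac{1}{-5} = - \frac{1}{5}$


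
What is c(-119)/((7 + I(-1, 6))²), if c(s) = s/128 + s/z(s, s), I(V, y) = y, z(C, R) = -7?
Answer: 2057/21632 ≈ 0.095091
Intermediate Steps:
c(s) = -121*s/896 (c(s) = s/128 + s/(-7) = s*(1/128) + s*(-⅐) = s/128 - s/7 = -121*s/896)
c(-119)/((7 + I(-1, 6))²) = (-121/896*(-119))/((7 + 6)²) = 2057/(128*(13²)) = (2057/128)/169 = (2057/128)*(1/169) = 2057/21632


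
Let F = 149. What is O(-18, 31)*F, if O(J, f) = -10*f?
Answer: -46190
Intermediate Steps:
O(-18, 31)*F = -10*31*149 = -310*149 = -46190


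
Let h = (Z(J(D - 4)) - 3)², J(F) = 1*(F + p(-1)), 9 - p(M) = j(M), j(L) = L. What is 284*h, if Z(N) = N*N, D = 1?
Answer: 600944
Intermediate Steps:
p(M) = 9 - M
J(F) = 10 + F (J(F) = 1*(F + (9 - 1*(-1))) = 1*(F + (9 + 1)) = 1*(F + 10) = 1*(10 + F) = 10 + F)
Z(N) = N²
h = 2116 (h = ((10 + (1 - 4))² - 3)² = ((10 - 3)² - 3)² = (7² - 3)² = (49 - 3)² = 46² = 2116)
284*h = 284*2116 = 600944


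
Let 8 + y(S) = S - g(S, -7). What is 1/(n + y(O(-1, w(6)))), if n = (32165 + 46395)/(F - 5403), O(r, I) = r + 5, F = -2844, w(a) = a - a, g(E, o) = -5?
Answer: -8247/70313 ≈ -0.11729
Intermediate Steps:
w(a) = 0
O(r, I) = 5 + r
n = -78560/8247 (n = (32165 + 46395)/(-2844 - 5403) = 78560/(-8247) = 78560*(-1/8247) = -78560/8247 ≈ -9.5259)
y(S) = -3 + S (y(S) = -8 + (S - 1*(-5)) = -8 + (S + 5) = -8 + (5 + S) = -3 + S)
1/(n + y(O(-1, w(6)))) = 1/(-78560/8247 + (-3 + (5 - 1))) = 1/(-78560/8247 + (-3 + 4)) = 1/(-78560/8247 + 1) = 1/(-70313/8247) = -8247/70313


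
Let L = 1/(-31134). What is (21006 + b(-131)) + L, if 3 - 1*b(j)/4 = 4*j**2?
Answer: -7894274773/31134 ≈ -2.5356e+5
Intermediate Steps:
b(j) = 12 - 16*j**2
L = -1/31134 ≈ -3.2119e-5
(21006 + b(-131)) + L = (21006 + (12 - 16*(-131)**2)) - 1/31134 = (21006 + (12 - 16*17161)) - 1/31134 = (21006 + (12 - 274576)) - 1/31134 = (21006 - 274564) - 1/31134 = -253558 - 1/31134 = -7894274773/31134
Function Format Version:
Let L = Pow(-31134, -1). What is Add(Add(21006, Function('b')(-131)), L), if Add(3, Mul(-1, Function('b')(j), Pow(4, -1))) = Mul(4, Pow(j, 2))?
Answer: Rational(-7894274773, 31134) ≈ -2.5356e+5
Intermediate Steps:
Function('b')(j) = Add(12, Mul(-16, Pow(j, 2))) (Function('b')(j) = Add(12, Mul(-4, Mul(4, Pow(j, 2)))) = Add(12, Mul(-16, Pow(j, 2))))
L = Rational(-1, 31134) ≈ -3.2119e-5
Add(Add(21006, Function('b')(-131)), L) = Add(Add(21006, Add(12, Mul(-16, Pow(-131, 2)))), Rational(-1, 31134)) = Add(Add(21006, Add(12, Mul(-16, 17161))), Rational(-1, 31134)) = Add(Add(21006, Add(12, -274576)), Rational(-1, 31134)) = Add(Add(21006, -274564), Rational(-1, 31134)) = Add(-253558, Rational(-1, 31134)) = Rational(-7894274773, 31134)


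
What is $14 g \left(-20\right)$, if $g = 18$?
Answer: $-5040$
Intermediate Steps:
$14 g \left(-20\right) = 14 \cdot 18 \left(-20\right) = 252 \left(-20\right) = -5040$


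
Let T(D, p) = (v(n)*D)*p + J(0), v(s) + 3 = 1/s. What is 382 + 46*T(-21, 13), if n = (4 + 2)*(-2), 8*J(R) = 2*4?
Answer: 78297/2 ≈ 39149.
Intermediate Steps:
J(R) = 1 (J(R) = (2*4)/8 = (1/8)*8 = 1)
n = -12 (n = 6*(-2) = -12)
v(s) = -3 + 1/s
T(D, p) = 1 - 37*D*p/12 (T(D, p) = ((-3 + 1/(-12))*D)*p + 1 = ((-3 - 1/12)*D)*p + 1 = (-37*D/12)*p + 1 = -37*D*p/12 + 1 = 1 - 37*D*p/12)
382 + 46*T(-21, 13) = 382 + 46*(1 - 37/12*(-21)*13) = 382 + 46*(1 + 3367/4) = 382 + 46*(3371/4) = 382 + 77533/2 = 78297/2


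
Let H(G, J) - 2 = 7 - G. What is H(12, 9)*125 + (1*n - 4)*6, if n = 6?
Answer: -363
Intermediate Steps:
H(G, J) = 9 - G (H(G, J) = 2 + (7 - G) = 9 - G)
H(12, 9)*125 + (1*n - 4)*6 = (9 - 1*12)*125 + (1*6 - 4)*6 = (9 - 12)*125 + (6 - 4)*6 = -3*125 + 2*6 = -375 + 12 = -363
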